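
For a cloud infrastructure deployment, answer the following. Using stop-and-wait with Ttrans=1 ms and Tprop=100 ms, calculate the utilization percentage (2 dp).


Given: Ttrans = 1 ms, Tprop = 100 ms
RTT = 2 * Tprop = 2 * 100 = 200 ms
U = Ttrans / (Ttrans + RTT)
U = 1 / (1 + 200)
U = 1 / 201 = 0.004975
U% = 0.50%

0.50


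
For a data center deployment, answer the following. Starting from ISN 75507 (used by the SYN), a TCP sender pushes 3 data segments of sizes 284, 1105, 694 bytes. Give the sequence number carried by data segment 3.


The SYN occupies sequence number ISN = 75507, so the first data byte is ISN + 1 = 75508.
SEQ of data segment i = (ISN + 1) + sum of payload sizes of segments 1..i-1.
Segment 1: SEQ = 75508, payload = 284 bytes
Segment 2: SEQ = 75792, payload = 1105 bytes
Segment 3: SEQ = 76897, payload = 694 bytes
SEQ of segment 3 = 75508 + 284 + 1105 = 76897

76897


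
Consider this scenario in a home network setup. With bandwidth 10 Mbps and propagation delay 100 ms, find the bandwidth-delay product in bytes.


Given: bandwidth = 10 Mbps, delay = 100 ms
BDP in bits = 10 * 10^6 * 100 / 1000
BDP in bits = 1000000
BDP in bytes = 1000000 / 8 = 125000

125000


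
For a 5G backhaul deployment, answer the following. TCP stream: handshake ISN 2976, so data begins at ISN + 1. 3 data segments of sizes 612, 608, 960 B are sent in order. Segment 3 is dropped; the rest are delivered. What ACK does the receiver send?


SYN uses sequence number 2976; first data byte = ISN + 1 = 2977.
Segment 1: SEQ = 2977, len = 612 B, covers [2977, 3588]
Segment 2: SEQ = 3589, len = 608 B, covers [3589, 4196]
Segment 3: SEQ = 4197, len = 960 B, covers [4197, 5156] [LOST]
In-order data received: bytes [2977, 4196] (segments 1..2).
Segment 3 missing -> gap begins at byte 4197.
Cumulative ACK = next expected in-order byte = 2977 + 612 + 608 = 4197

4197


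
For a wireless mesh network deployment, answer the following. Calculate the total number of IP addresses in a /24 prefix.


Given: CIDR prefix /24
Host bits = 32 - 24 = 8
Total addresses = 2^8 = 256

256


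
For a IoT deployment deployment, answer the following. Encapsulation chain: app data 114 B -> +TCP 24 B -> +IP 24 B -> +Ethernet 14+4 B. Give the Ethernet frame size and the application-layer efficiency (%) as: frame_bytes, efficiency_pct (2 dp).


TCP segment = 114 + 24 = 138 B
IP packet = 138 + 24 = 162 B
Ethernet frame = 162 + 14 + 4 = 180 B
Efficiency = app / frame = 114 / 180 = 0.633333 = 63.3333% -> 63.33% (2 dp)

180, 63.33


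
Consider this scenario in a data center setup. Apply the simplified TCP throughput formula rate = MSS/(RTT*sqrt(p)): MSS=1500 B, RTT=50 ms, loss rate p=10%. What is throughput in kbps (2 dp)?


Given: MSS = 1500 bytes, RTT = 50 ms, loss = 10%
RTT in seconds = 50 / 1000 = 0.05
Loss rate = 10% = 0.1
sqrt(loss) = sqrt(0.1) = 0.316227766017
Throughput (bytes/s) = 1500 / (0.05 * 0.316227766017) = 94868.3298
Throughput (kbps) = 94868.3298 * 8 / 1000 = 758.946638 -> 758.95 kbps (2 dp)

758.95


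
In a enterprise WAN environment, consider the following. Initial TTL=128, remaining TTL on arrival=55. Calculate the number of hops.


Given: initial TTL = 128, received TTL = 55
Hops = initial TTL - received TTL
Hops = 128 - 55 = 73

73


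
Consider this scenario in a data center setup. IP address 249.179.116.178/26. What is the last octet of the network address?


Given: IP = 249.179.116.178, prefix = /26
Subnet mask = 255.255.255.192
Last octet of IP: 178
Last octet of mask: 192
Network last octet = 178 AND 192 = 128

128


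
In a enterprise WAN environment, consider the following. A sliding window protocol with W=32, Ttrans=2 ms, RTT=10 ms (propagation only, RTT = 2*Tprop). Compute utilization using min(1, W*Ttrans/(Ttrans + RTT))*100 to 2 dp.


Given: W = 32, Ttrans = 2 ms, RTT = 10 ms (= 2 * Tprop, Tprop = 5 ms)
Cycle time = Ttrans + RTT = 2 + 10 = 12 ms (first packet sent until its ACK returns)
W * Ttrans = 32 * 2 = 64 ms of sending per cycle
W * Ttrans / (Ttrans + RTT) = 64 / 12 = 5.333333
U = min(1, 5.333333) = 1.000000
U% = 100.00%

100.00


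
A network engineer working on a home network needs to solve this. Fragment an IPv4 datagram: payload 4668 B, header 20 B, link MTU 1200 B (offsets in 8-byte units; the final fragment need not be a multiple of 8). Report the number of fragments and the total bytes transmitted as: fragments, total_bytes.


Max data per non-final fragment = floor((MTU - header)/8)*8 = floor((1200 - 20)/8)*8 = floor(1180/8)*8 = 1176 B
Final fragment needs no 8-byte alignment: it can carry up to MTU - header = 1180 B
Non-final fragments needed = ceil((payload - 1180) / 1176) = ceil(3488/1176) = ceil(2.9660) = 3
Number of fragments = 3 + 1 = 4
Fragment sizes (data): 3 * 1176 B + 1140 B (last, 1140 <= 1180 OK)
Total bytes sent = payload + n_frags * header = 4668 + 4*20 = 4668 + 80 = 4748 B

4, 4748


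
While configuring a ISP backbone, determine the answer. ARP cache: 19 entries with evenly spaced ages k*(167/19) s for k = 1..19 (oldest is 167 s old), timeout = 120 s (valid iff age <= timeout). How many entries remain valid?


Ages are k * 167/19 s for k = 1..19 (spacing = 8.7895 s).
Entry k is valid iff k * 167/19 <= 120 iff k <= 19 * 120 / 167 = 13.6527
n_valid = floor(13.6527) = 13
(n_stale = 19 - 13 = 6)

13


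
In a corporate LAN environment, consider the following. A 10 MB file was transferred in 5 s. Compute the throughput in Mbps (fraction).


Given: file = 10 MB, time = 5 s
File in Mb = 10 * 8 = 80 Mb
Throughput = 80 / 5 Mbps
Throughput = 16 Mbps

16


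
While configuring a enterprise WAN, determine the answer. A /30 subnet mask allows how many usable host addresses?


Given: subnet mask /30
Host bits = 32 - 30 = 2
Total addresses = 2^2 = 4
Usable hosts = 4 - 2 (network + broadcast) = 2

2


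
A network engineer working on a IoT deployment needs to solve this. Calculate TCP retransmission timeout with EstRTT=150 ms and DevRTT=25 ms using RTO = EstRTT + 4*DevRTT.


Given: EstRTT = 150 ms, DevRTT = 25 ms
Timeout = EstRTT + 4 * DevRTT
4 * DevRTT = 4 * 25 = 100
Timeout = 150 + 100 = 250 ms

250


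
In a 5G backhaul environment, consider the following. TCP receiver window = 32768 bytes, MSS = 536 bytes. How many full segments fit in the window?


Given: RWND = 32768 bytes, MSS = 536 bytes
Full segments = floor(RWND / MSS)
Full segments = floor(32768 / 536)
Full segments = floor(61.1343) = 61

61


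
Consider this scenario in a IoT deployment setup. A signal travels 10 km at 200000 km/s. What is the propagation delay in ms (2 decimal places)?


Given: distance = 10 km, speed = 200000 km/s
Delay = distance / speed = 10 / 200000 seconds
Delay in ms = 10 * 1000 / 200000
Delay = 0.0500 ms
Rounded to 2 dp = 0.05 ms

0.05


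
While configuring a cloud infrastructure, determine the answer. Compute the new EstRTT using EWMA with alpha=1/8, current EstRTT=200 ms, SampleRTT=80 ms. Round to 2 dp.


Given: EstRTT = 200 ms, SampleRTT = 80 ms, alpha = 1/8
New EstRTT = (1 - alpha) * EstRTT + alpha * SampleRTT
(7/8) * 200 = 175
(1/8) * 80 = 10
New EstRTT = 175 + 10 = 185 ms -> 185.00 ms (2 dp)

185.00


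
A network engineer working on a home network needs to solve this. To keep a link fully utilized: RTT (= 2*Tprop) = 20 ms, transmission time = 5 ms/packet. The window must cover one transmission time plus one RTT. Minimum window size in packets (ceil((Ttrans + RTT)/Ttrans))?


Given: Ttrans = 5 ms, RTT = 20 ms (= 2 * Tprop, Tprop = 10 ms)
Time until first ACK returns = Ttrans + RTT = 5 + 20 = 25 ms
Need W * Ttrans >= Ttrans + RTT  ->  W >= (Ttrans + RTT) / Ttrans
(Ttrans + RTT) / Ttrans = 25 / 5 = 5
W_min = ceil(5) = 5

5


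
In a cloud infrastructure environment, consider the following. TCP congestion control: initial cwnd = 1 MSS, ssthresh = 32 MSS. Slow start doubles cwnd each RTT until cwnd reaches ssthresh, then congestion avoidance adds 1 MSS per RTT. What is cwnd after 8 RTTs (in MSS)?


RTT 0: cwnd = 1 MSS (initial)
RTT 1: cwnd = 2 MSS (slow start, doubled)
RTT 2: cwnd = 4 MSS (slow start, doubled)
RTT 3: cwnd = 8 MSS (slow start, doubled)
RTT 4: cwnd = 16 MSS (slow start, doubled)
RTT 5: cwnd = 32 MSS (slow start, doubled)
RTT 6: cwnd = 33 MSS (congestion avoidance, +1)
RTT 7: cwnd = 34 MSS (congestion avoidance, +1)
RTT 8: cwnd = 35 MSS (congestion avoidance, +1)

35


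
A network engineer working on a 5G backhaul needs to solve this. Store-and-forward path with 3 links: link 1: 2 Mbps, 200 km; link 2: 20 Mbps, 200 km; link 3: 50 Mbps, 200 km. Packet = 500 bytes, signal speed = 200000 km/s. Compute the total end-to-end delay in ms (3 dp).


Packet = 500 bytes = 4000 bits. Store-and-forward: sum (t_trans + t_prop) per link.
Link 1: t_trans = 4000/(2*10^6) s = 2.0000 ms; t_prop = 200/200000 s = 1.0000 ms; subtotal = 3.0000 ms
Link 2: t_trans = 4000/(20*10^6) s = 0.2000 ms; t_prop = 200/200000 s = 1.0000 ms; subtotal = 1.2000 ms
Link 3: t_trans = 4000/(50*10^6) s = 0.0800 ms; t_prop = 200/200000 s = 1.0000 ms; subtotal = 1.0800 ms
End-to-end = 3.0000 + 1.2000 + 1.0800 = 5.2800 ms -> 5.280 ms (3 dp)

5.280


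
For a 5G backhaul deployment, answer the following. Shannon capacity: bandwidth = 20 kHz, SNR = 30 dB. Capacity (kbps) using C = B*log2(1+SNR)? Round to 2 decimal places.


Given: B = 20 kHz, SNR = 30 dB
SNR linear = 10^(30/10) = 1000
1 + SNR = 1001
log2(1001) = 9.9672262588
C = 20 * 1000 * 9.9672262588 = 199344.5252 bps
C = 199.344525 kbps -> 199.34 kbps (2 dp)

199.34


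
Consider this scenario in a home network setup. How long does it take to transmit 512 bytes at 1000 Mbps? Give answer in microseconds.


Given: packet = 512 bytes, bandwidth = 1000 Mbps
Packet in bits = 512 * 8 = 4096 bits
Bandwidth = 1000 * 10^6 = 1000000000 bps
Time = 4096 / 1000000000 seconds
Time in us = 4096 * 10^6 / 1000000000 = 4.096

4.096


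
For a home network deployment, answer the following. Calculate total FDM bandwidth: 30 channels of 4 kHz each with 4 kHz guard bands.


Given: 30 channels, 4 kHz each, guard = 4 kHz
Channel bandwidth = 30 * 4 = 120 kHz
Guard bands = 29 gaps * 4 kHz = 116 kHz
Total = 120 + 116 = 236 kHz

236


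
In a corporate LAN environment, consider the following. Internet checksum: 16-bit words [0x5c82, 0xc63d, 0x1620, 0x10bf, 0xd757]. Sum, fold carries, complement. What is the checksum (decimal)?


Given words: [0x5c82, 0xc63d, 0x1620, 0x10bf, 0xd757]
Step 1: Sum all words
Raw sum = 23682 + 50749 + 5664 + 4287 + 55127 = 139509
Step 2: Fold carry: (8437 + 2) = 8439
One's complement = ~8439 & 0xFFFF = 57096

57096


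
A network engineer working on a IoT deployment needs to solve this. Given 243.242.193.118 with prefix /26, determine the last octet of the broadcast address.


Given: IP = 243.242.193.118, prefix = /26
Host bits = 32 - 26 = 6
Network last octet = 118 AND mask = 64
Host part size = 2^6 - 1 = 63
Broadcast last octet = 64 OR 63 = 127

127


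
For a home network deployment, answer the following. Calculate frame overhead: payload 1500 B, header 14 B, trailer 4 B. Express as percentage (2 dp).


Given: payload = 1500 B, header = 14 B, trailer = 4 B
Overhead bytes = header + trailer = 14 + 4 = 18
Total frame = payload + overhead = 1500 + 18 = 1518
Overhead % = 18 / 1518 * 100 = 1.1858% -> 1.19% (2 dp)

1.19


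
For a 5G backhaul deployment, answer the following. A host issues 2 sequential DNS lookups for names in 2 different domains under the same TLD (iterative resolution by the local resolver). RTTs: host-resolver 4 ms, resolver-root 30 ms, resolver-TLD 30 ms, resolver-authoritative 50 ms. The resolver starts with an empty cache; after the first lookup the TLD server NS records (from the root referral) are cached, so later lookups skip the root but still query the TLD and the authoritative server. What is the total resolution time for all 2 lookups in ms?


Lookup 1 (cold cache): local + root + TLD + auth = 4 + 30 + 30 + 50 = 114 ms
Lookups 2..2 (TLD NS cached -> skip root; new domain -> still ask TLD and auth): local + TLD + auth = 4 + 30 + 50 = 84 ms each
Remaining 1 lookups: 1 * 84 = 84 ms
Total = 114 + 84 = 198 ms

198


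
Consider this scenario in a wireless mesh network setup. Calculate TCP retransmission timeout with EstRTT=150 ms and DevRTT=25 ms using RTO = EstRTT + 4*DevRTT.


Given: EstRTT = 150 ms, DevRTT = 25 ms
Timeout = EstRTT + 4 * DevRTT
4 * DevRTT = 4 * 25 = 100
Timeout = 150 + 100 = 250 ms

250


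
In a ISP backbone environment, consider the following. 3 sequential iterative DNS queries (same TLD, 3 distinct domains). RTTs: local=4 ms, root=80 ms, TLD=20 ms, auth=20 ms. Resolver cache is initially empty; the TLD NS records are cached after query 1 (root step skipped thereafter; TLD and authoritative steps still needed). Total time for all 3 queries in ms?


Lookup 1 (cold cache): local + root + TLD + auth = 4 + 80 + 20 + 20 = 124 ms
Lookups 2..3 (TLD NS cached -> skip root; new domain -> still ask TLD and auth): local + TLD + auth = 4 + 20 + 20 = 44 ms each
Remaining 2 lookups: 2 * 44 = 88 ms
Total = 124 + 88 = 212 ms

212


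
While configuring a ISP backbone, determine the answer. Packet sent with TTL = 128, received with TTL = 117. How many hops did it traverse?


Given: initial TTL = 128, received TTL = 117
Hops = initial TTL - received TTL
Hops = 128 - 117 = 11

11


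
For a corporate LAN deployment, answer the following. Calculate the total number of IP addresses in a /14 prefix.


Given: CIDR prefix /14
Host bits = 32 - 14 = 18
Total addresses = 2^18 = 262144

262144


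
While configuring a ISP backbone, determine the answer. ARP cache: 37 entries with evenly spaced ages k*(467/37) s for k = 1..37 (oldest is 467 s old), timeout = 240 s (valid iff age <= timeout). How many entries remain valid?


Ages are k * 467/37 s for k = 1..37 (spacing = 12.6216 s).
Entry k is valid iff k * 467/37 <= 240 iff k <= 37 * 240 / 467 = 19.0150
n_valid = floor(19.0150) = 19
(n_stale = 37 - 19 = 18)

19


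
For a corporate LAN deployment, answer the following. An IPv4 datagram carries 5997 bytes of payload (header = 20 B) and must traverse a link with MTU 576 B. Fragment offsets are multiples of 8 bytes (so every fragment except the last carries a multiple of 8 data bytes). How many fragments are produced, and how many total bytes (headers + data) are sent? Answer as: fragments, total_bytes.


Max data per non-final fragment = floor((MTU - header)/8)*8 = floor((576 - 20)/8)*8 = floor(556/8)*8 = 552 B
Final fragment needs no 8-byte alignment: it can carry up to MTU - header = 556 B
Non-final fragments needed = ceil((payload - 556) / 552) = ceil(5441/552) = ceil(9.8569) = 10
Number of fragments = 10 + 1 = 11
Fragment sizes (data): 10 * 552 B + 477 B (last, 477 <= 556 OK)
Total bytes sent = payload + n_frags * header = 5997 + 11*20 = 5997 + 220 = 6217 B

11, 6217


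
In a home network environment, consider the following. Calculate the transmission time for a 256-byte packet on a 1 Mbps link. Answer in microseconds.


Given: packet = 256 bytes, bandwidth = 1 Mbps
Packet in bits = 256 * 8 = 2048 bits
Bandwidth = 1 * 10^6 = 1000000 bps
Time = 2048 / 1000000 seconds
Time in us = 2048 * 10^6 / 1000000 = 2048

2048


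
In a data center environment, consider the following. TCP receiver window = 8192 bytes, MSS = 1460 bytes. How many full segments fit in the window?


Given: RWND = 8192 bytes, MSS = 1460 bytes
Full segments = floor(RWND / MSS)
Full segments = floor(8192 / 1460)
Full segments = floor(5.611) = 5

5


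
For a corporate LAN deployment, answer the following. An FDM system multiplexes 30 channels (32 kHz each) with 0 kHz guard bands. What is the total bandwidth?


Given: 30 channels, 32 kHz each, guard = 0 kHz
Channel bandwidth = 30 * 32 = 960 kHz
Guard bands = 29 gaps * 0 kHz = 0 kHz
Total = 960 + 0 = 960 kHz

960


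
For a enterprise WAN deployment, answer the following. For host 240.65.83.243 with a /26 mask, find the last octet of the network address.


Given: IP = 240.65.83.243, prefix = /26
Subnet mask = 255.255.255.192
Last octet of IP: 243
Last octet of mask: 192
Network last octet = 243 AND 192 = 192

192


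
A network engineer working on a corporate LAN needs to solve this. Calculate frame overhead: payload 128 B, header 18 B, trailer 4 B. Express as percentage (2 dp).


Given: payload = 128 B, header = 18 B, trailer = 4 B
Overhead bytes = header + trailer = 18 + 4 = 22
Total frame = payload + overhead = 128 + 22 = 150
Overhead % = 22 / 150 * 100 = 14.6667% -> 14.67% (2 dp)

14.67


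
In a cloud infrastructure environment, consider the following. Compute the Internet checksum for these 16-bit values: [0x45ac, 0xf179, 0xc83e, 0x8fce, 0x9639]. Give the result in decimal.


Given words: [0x45ac, 0xf179, 0xc83e, 0x8fce, 0x9639]
Step 1: Sum all words
Raw sum = 17836 + 61817 + 51262 + 36814 + 38457 = 206186
Step 2: Fold carry: (9578 + 3) = 9581
One's complement = ~9581 & 0xFFFF = 55954

55954


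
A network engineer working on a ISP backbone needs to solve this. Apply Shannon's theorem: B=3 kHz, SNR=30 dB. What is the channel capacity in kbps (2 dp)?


Given: B = 3 kHz, SNR = 30 dB
SNR linear = 10^(30/10) = 1000
1 + SNR = 1001
log2(1001) = 9.9672262588
C = 3 * 1000 * 9.9672262588 = 29901.6788 bps
C = 29.901679 kbps -> 29.90 kbps (2 dp)

29.90


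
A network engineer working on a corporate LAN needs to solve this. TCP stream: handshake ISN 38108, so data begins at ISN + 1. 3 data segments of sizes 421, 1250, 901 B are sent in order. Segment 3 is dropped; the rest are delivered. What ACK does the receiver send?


SYN uses sequence number 38108; first data byte = ISN + 1 = 38109.
Segment 1: SEQ = 38109, len = 421 B, covers [38109, 38529]
Segment 2: SEQ = 38530, len = 1250 B, covers [38530, 39779]
Segment 3: SEQ = 39780, len = 901 B, covers [39780, 40680] [LOST]
In-order data received: bytes [38109, 39779] (segments 1..2).
Segment 3 missing -> gap begins at byte 39780.
Cumulative ACK = next expected in-order byte = 38109 + 421 + 1250 = 39780

39780


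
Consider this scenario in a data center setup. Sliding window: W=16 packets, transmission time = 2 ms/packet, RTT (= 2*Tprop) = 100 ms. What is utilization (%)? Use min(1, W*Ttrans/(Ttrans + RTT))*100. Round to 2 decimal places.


Given: W = 16, Ttrans = 2 ms, RTT = 100 ms (= 2 * Tprop, Tprop = 50 ms)
Cycle time = Ttrans + RTT = 2 + 100 = 102 ms (first packet sent until its ACK returns)
W * Ttrans = 16 * 2 = 32 ms of sending per cycle
W * Ttrans / (Ttrans + RTT) = 32 / 102 = 0.313725
U = min(1, 0.313725) = 0.313725
U% = 31.37%

31.37


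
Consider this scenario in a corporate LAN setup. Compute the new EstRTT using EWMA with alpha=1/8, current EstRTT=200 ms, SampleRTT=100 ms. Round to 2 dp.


Given: EstRTT = 200 ms, SampleRTT = 100 ms, alpha = 1/8
New EstRTT = (1 - alpha) * EstRTT + alpha * SampleRTT
(7/8) * 200 = 175
(1/8) * 100 = 12.5
New EstRTT = 175 + 12.5 = 187.5 ms -> 187.50 ms (2 dp)

187.50


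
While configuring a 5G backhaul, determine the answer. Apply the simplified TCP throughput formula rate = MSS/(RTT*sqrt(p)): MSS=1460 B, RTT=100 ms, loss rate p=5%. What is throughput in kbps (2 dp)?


Given: MSS = 1460 bytes, RTT = 100 ms, loss = 5%
RTT in seconds = 100 / 1000 = 0.1
Loss rate = 5% = 0.05
sqrt(loss) = sqrt(0.05) = 0.223606797750
Throughput (bytes/s) = 1460 / (0.1 * 0.223606797750) = 65293.1849
Throughput (kbps) = 65293.1849 * 8 / 1000 = 522.345480 -> 522.35 kbps (2 dp)

522.35


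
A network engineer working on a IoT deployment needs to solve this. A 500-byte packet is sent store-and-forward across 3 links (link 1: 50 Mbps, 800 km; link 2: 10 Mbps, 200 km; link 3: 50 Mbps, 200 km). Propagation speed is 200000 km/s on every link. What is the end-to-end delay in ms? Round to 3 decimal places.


Packet = 500 bytes = 4000 bits. Store-and-forward: sum (t_trans + t_prop) per link.
Link 1: t_trans = 4000/(50*10^6) s = 0.0800 ms; t_prop = 800/200000 s = 4.0000 ms; subtotal = 4.0800 ms
Link 2: t_trans = 4000/(10*10^6) s = 0.4000 ms; t_prop = 200/200000 s = 1.0000 ms; subtotal = 1.4000 ms
Link 3: t_trans = 4000/(50*10^6) s = 0.0800 ms; t_prop = 200/200000 s = 1.0000 ms; subtotal = 1.0800 ms
End-to-end = 4.0800 + 1.4000 + 1.0800 = 6.5600 ms -> 6.560 ms (3 dp)

6.560


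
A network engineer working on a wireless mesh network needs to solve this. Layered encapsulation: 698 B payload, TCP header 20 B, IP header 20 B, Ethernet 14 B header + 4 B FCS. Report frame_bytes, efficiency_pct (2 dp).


TCP segment = 698 + 20 = 718 B
IP packet = 718 + 20 = 738 B
Ethernet frame = 738 + 14 + 4 = 756 B
Efficiency = app / frame = 698 / 756 = 0.923280 = 92.3280% -> 92.33% (2 dp)

756, 92.33


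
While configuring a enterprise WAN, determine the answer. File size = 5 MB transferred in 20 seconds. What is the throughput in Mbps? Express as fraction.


Given: file = 5 MB, time = 20 s
File in Mb = 5 * 8 = 40 Mb
Throughput = 40 / 20 Mbps
Throughput = 2 Mbps

2


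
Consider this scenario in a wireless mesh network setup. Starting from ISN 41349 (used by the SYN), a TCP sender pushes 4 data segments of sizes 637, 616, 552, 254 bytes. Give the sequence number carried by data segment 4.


The SYN occupies sequence number ISN = 41349, so the first data byte is ISN + 1 = 41350.
SEQ of data segment i = (ISN + 1) + sum of payload sizes of segments 1..i-1.
Segment 1: SEQ = 41350, payload = 637 bytes
Segment 2: SEQ = 41987, payload = 616 bytes
Segment 3: SEQ = 42603, payload = 552 bytes
Segment 4: SEQ = 43155, payload = 254 bytes
SEQ of segment 4 = 41350 + 637 + 616 + 552 = 43155

43155


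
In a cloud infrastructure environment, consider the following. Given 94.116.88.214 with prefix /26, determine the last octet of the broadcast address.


Given: IP = 94.116.88.214, prefix = /26
Host bits = 32 - 26 = 6
Network last octet = 214 AND mask = 192
Host part size = 2^6 - 1 = 63
Broadcast last octet = 192 OR 63 = 255

255


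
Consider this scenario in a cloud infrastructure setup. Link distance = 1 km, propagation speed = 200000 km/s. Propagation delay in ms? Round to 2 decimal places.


Given: distance = 1 km, speed = 200000 km/s
Delay = distance / speed = 1 / 200000 seconds
Delay in ms = 1 * 1000 / 200000
Delay = 0.0050 ms
Rounded to 2 dp = 0.01 ms

0.01


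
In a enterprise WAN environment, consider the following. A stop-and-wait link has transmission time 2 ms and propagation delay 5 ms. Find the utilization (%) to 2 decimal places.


Given: Ttrans = 2 ms, Tprop = 5 ms
RTT = 2 * Tprop = 2 * 5 = 10 ms
U = Ttrans / (Ttrans + RTT)
U = 2 / (2 + 10)
U = 2 / 12 = 0.166667
U% = 16.67%

16.67


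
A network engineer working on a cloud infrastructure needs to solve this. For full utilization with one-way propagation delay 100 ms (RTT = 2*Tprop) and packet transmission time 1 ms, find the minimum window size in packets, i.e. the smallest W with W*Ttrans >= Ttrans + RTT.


Given: Ttrans = 1 ms, RTT = 200 ms (= 2 * Tprop, Tprop = 100 ms)
Time until first ACK returns = Ttrans + RTT = 1 + 200 = 201 ms
Need W * Ttrans >= Ttrans + RTT  ->  W >= (Ttrans + RTT) / Ttrans
(Ttrans + RTT) / Ttrans = 201 / 1 = 201
W_min = ceil(201) = 201

201


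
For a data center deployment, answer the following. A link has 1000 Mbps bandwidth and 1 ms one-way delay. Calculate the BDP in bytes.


Given: bandwidth = 1000 Mbps, delay = 1 ms
BDP in bits = 1000 * 10^6 * 1 / 1000
BDP in bits = 1000000
BDP in bytes = 1000000 / 8 = 125000

125000


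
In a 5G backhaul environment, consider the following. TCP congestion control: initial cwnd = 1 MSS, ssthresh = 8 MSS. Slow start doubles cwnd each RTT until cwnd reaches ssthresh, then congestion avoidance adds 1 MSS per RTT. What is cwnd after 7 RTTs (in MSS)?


RTT 0: cwnd = 1 MSS (initial)
RTT 1: cwnd = 2 MSS (slow start, doubled)
RTT 2: cwnd = 4 MSS (slow start, doubled)
RTT 3: cwnd = 8 MSS (slow start, doubled)
RTT 4: cwnd = 9 MSS (congestion avoidance, +1)
RTT 5: cwnd = 10 MSS (congestion avoidance, +1)
RTT 6: cwnd = 11 MSS (congestion avoidance, +1)
RTT 7: cwnd = 12 MSS (congestion avoidance, +1)

12


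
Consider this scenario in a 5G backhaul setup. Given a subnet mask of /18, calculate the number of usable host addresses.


Given: subnet mask /18
Host bits = 32 - 18 = 14
Total addresses = 2^14 = 16384
Usable hosts = 16384 - 2 (network + broadcast) = 16382

16382


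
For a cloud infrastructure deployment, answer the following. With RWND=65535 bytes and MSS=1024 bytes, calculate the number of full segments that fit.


Given: RWND = 65535 bytes, MSS = 1024 bytes
Full segments = floor(RWND / MSS)
Full segments = floor(65535 / 1024)
Full segments = floor(63.999) = 63

63


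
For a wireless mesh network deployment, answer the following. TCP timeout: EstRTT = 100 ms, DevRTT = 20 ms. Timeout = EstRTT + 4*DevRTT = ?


Given: EstRTT = 100 ms, DevRTT = 20 ms
Timeout = EstRTT + 4 * DevRTT
4 * DevRTT = 4 * 20 = 80
Timeout = 100 + 80 = 180 ms

180


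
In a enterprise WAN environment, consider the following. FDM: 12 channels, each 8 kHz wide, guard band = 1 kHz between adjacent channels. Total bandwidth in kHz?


Given: 12 channels, 8 kHz each, guard = 1 kHz
Channel bandwidth = 12 * 8 = 96 kHz
Guard bands = 11 gaps * 1 kHz = 11 kHz
Total = 96 + 11 = 107 kHz

107


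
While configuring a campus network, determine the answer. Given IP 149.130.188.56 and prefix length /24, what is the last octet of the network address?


Given: IP = 149.130.188.56, prefix = /24
Subnet mask = 255.255.255.0
Last octet of IP: 56
Last octet of mask: 0
Network last octet = 56 AND 0 = 0

0


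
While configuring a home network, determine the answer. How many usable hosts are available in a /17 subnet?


Given: subnet mask /17
Host bits = 32 - 17 = 15
Total addresses = 2^15 = 32768
Usable hosts = 32768 - 2 (network + broadcast) = 32766

32766


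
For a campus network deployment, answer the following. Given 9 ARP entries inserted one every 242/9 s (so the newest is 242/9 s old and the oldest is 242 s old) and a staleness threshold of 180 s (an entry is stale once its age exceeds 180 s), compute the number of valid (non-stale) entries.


Ages are k * 242/9 s for k = 1..9 (spacing = 26.8889 s).
Entry k is valid iff k * 242/9 <= 180 iff k <= 9 * 180 / 242 = 6.6942
n_valid = floor(6.6942) = 6
(n_stale = 9 - 6 = 3)

6


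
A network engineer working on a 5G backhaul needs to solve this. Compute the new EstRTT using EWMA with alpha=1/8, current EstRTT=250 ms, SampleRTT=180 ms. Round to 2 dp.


Given: EstRTT = 250 ms, SampleRTT = 180 ms, alpha = 1/8
New EstRTT = (1 - alpha) * EstRTT + alpha * SampleRTT
(7/8) * 250 = 218.75
(1/8) * 180 = 22.5
New EstRTT = 218.75 + 22.5 = 241.25 ms -> 241.25 ms (2 dp)

241.25


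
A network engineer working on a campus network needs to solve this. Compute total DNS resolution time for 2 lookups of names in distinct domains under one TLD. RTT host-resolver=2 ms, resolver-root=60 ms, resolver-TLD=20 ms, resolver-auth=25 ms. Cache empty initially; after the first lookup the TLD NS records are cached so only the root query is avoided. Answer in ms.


Lookup 1 (cold cache): local + root + TLD + auth = 2 + 60 + 20 + 25 = 107 ms
Lookups 2..2 (TLD NS cached -> skip root; new domain -> still ask TLD and auth): local + TLD + auth = 2 + 20 + 25 = 47 ms each
Remaining 1 lookups: 1 * 47 = 47 ms
Total = 107 + 47 = 154 ms

154


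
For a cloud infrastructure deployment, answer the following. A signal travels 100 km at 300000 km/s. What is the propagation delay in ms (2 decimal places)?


Given: distance = 100 km, speed = 300000 km/s
Delay = distance / speed = 100 / 300000 seconds
Delay in ms = 100 * 1000 / 300000
Delay = 0.3333 ms
Rounded to 2 dp = 0.33 ms

0.33


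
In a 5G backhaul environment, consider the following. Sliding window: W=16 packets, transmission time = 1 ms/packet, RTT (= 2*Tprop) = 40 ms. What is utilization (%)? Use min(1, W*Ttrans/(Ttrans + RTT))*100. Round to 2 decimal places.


Given: W = 16, Ttrans = 1 ms, RTT = 40 ms (= 2 * Tprop, Tprop = 20 ms)
Cycle time = Ttrans + RTT = 1 + 40 = 41 ms (first packet sent until its ACK returns)
W * Ttrans = 16 * 1 = 16 ms of sending per cycle
W * Ttrans / (Ttrans + RTT) = 16 / 41 = 0.390244
U = min(1, 0.390244) = 0.390244
U% = 39.02%

39.02


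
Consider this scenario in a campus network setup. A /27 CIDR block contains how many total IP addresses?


Given: CIDR prefix /27
Host bits = 32 - 27 = 5
Total addresses = 2^5 = 32

32


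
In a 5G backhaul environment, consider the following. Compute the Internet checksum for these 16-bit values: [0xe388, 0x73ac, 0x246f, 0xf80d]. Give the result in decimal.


Given words: [0xe388, 0x73ac, 0x246f, 0xf80d]
Step 1: Sum all words
Raw sum = 58248 + 29612 + 9327 + 63501 = 160688
Step 2: Fold carry: (29616 + 2) = 29618
One's complement = ~29618 & 0xFFFF = 35917

35917


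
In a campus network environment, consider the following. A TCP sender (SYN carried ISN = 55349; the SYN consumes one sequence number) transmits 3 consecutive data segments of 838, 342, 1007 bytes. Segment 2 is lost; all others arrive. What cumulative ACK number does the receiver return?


SYN uses sequence number 55349; first data byte = ISN + 1 = 55350.
Segment 1: SEQ = 55350, len = 838 B, covers [55350, 56187]
Segment 2: SEQ = 56188, len = 342 B, covers [56188, 56529] [LOST]
Segment 3: SEQ = 56530, len = 1007 B, covers [56530, 57536]
In-order data received: bytes [55350, 56187] (segments 1..1).
Segment 2 missing -> gap begins at byte 56188; later segments buffered out of order.
Cumulative ACK = next expected in-order byte = 55350 + 838 = 56188

56188


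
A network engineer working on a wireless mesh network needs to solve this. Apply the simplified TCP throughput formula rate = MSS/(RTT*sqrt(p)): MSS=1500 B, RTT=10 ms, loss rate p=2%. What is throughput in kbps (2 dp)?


Given: MSS = 1500 bytes, RTT = 10 ms, loss = 2%
RTT in seconds = 10 / 1000 = 0.01
Loss rate = 2% = 0.02
sqrt(loss) = sqrt(0.02) = 0.141421356237
Throughput (bytes/s) = 1500 / (0.01 * 0.141421356237) = 1060660.1718
Throughput (kbps) = 1060660.1718 * 8 / 1000 = 8485.281374 -> 8485.28 kbps (2 dp)

8485.28


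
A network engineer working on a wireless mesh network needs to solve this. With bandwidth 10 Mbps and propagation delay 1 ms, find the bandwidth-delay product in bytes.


Given: bandwidth = 10 Mbps, delay = 1 ms
BDP in bits = 10 * 10^6 * 1 / 1000
BDP in bits = 10000
BDP in bytes = 10000 / 8 = 1250

1250


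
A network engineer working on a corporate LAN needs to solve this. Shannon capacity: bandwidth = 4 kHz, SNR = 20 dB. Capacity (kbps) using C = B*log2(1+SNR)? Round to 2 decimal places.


Given: B = 4 kHz, SNR = 20 dB
SNR linear = 10^(20/10) = 100
1 + SNR = 101
log2(101) = 6.6582114828
C = 4 * 1000 * 6.6582114828 = 26632.8459 bps
C = 26.632846 kbps -> 26.63 kbps (2 dp)

26.63


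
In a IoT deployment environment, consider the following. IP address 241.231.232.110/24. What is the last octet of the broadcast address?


Given: IP = 241.231.232.110, prefix = /24
Host bits = 32 - 24 = 8
Network last octet = 110 AND mask = 0
Host part size = 2^8 - 1 = 255
Broadcast last octet = 0 OR 255 = 255

255


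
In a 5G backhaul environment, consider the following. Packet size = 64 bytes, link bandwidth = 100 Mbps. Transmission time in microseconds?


Given: packet = 64 bytes, bandwidth = 100 Mbps
Packet in bits = 64 * 8 = 512 bits
Bandwidth = 100 * 10^6 = 100000000 bps
Time = 512 / 100000000 seconds
Time in us = 512 * 10^6 / 100000000 = 5.12

5.12


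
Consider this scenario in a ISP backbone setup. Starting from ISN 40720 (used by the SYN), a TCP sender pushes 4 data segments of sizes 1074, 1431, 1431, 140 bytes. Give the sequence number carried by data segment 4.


The SYN occupies sequence number ISN = 40720, so the first data byte is ISN + 1 = 40721.
SEQ of data segment i = (ISN + 1) + sum of payload sizes of segments 1..i-1.
Segment 1: SEQ = 40721, payload = 1074 bytes
Segment 2: SEQ = 41795, payload = 1431 bytes
Segment 3: SEQ = 43226, payload = 1431 bytes
Segment 4: SEQ = 44657, payload = 140 bytes
SEQ of segment 4 = 40721 + 1074 + 1431 + 1431 = 44657

44657


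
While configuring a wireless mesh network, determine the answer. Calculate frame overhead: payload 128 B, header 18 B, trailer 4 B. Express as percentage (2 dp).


Given: payload = 128 B, header = 18 B, trailer = 4 B
Overhead bytes = header + trailer = 18 + 4 = 22
Total frame = payload + overhead = 128 + 22 = 150
Overhead % = 22 / 150 * 100 = 14.6667% -> 14.67% (2 dp)

14.67


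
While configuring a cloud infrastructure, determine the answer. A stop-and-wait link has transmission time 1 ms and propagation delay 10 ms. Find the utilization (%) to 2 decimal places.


Given: Ttrans = 1 ms, Tprop = 10 ms
RTT = 2 * Tprop = 2 * 10 = 20 ms
U = Ttrans / (Ttrans + RTT)
U = 1 / (1 + 20)
U = 1 / 21 = 0.047619
U% = 4.76%

4.76


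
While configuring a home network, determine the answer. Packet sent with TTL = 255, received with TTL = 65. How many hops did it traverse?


Given: initial TTL = 255, received TTL = 65
Hops = initial TTL - received TTL
Hops = 255 - 65 = 190

190


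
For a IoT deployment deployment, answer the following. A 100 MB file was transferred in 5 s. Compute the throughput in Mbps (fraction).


Given: file = 100 MB, time = 5 s
File in Mb = 100 * 8 = 800 Mb
Throughput = 800 / 5 Mbps
Throughput = 160 Mbps

160


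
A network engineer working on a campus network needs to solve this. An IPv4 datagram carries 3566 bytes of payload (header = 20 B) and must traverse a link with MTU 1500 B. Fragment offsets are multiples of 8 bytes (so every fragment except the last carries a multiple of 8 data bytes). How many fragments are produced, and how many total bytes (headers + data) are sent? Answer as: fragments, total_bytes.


Max data per non-final fragment = floor((MTU - header)/8)*8 = floor((1500 - 20)/8)*8 = floor(1480/8)*8 = 1480 B
Final fragment needs no 8-byte alignment: it can carry up to MTU - header = 1480 B
Non-final fragments needed = ceil((payload - 1480) / 1480) = ceil(2086/1480) = ceil(1.4095) = 2
Number of fragments = 2 + 1 = 3
Fragment sizes (data): 2 * 1480 B + 606 B (last, 606 <= 1480 OK)
Total bytes sent = payload + n_frags * header = 3566 + 3*20 = 3566 + 60 = 3626 B

3, 3626


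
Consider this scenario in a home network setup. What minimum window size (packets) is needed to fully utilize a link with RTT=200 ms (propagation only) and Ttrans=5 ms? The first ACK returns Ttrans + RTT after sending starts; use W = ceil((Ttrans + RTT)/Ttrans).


Given: Ttrans = 5 ms, RTT = 200 ms (= 2 * Tprop, Tprop = 100 ms)
Time until first ACK returns = Ttrans + RTT = 5 + 200 = 205 ms
Need W * Ttrans >= Ttrans + RTT  ->  W >= (Ttrans + RTT) / Ttrans
(Ttrans + RTT) / Ttrans = 205 / 5 = 41
W_min = ceil(41) = 41

41


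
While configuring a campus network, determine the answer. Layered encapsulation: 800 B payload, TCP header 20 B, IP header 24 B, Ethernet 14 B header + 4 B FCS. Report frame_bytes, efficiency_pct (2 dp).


TCP segment = 800 + 20 = 820 B
IP packet = 820 + 24 = 844 B
Ethernet frame = 844 + 14 + 4 = 862 B
Efficiency = app / frame = 800 / 862 = 0.928074 = 92.8074% -> 92.81% (2 dp)

862, 92.81


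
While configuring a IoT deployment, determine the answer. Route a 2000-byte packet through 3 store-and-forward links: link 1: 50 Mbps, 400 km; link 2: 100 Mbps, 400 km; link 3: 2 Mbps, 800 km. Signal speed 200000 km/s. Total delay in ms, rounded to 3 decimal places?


Packet = 2000 bytes = 16000 bits. Store-and-forward: sum (t_trans + t_prop) per link.
Link 1: t_trans = 16000/(50*10^6) s = 0.3200 ms; t_prop = 400/200000 s = 2.0000 ms; subtotal = 2.3200 ms
Link 2: t_trans = 16000/(100*10^6) s = 0.1600 ms; t_prop = 400/200000 s = 2.0000 ms; subtotal = 2.1600 ms
Link 3: t_trans = 16000/(2*10^6) s = 8.0000 ms; t_prop = 800/200000 s = 4.0000 ms; subtotal = 12.0000 ms
End-to-end = 2.3200 + 2.1600 + 12.0000 = 16.4800 ms -> 16.480 ms (3 dp)

16.480


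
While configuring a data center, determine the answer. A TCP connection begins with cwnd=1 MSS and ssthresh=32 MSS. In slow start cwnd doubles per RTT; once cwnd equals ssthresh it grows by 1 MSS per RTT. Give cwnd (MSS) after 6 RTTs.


RTT 0: cwnd = 1 MSS (initial)
RTT 1: cwnd = 2 MSS (slow start, doubled)
RTT 2: cwnd = 4 MSS (slow start, doubled)
RTT 3: cwnd = 8 MSS (slow start, doubled)
RTT 4: cwnd = 16 MSS (slow start, doubled)
RTT 5: cwnd = 32 MSS (slow start, doubled)
RTT 6: cwnd = 33 MSS (congestion avoidance, +1)

33


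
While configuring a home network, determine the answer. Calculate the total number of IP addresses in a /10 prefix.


Given: CIDR prefix /10
Host bits = 32 - 10 = 22
Total addresses = 2^22 = 4194304

4194304


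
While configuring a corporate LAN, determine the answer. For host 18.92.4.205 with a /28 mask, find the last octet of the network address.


Given: IP = 18.92.4.205, prefix = /28
Subnet mask = 255.255.255.240
Last octet of IP: 205
Last octet of mask: 240
Network last octet = 205 AND 240 = 192

192


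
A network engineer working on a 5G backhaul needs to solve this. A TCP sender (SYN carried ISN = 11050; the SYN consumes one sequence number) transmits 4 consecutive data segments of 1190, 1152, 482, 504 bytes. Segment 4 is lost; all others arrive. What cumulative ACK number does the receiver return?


SYN uses sequence number 11050; first data byte = ISN + 1 = 11051.
Segment 1: SEQ = 11051, len = 1190 B, covers [11051, 12240]
Segment 2: SEQ = 12241, len = 1152 B, covers [12241, 13392]
Segment 3: SEQ = 13393, len = 482 B, covers [13393, 13874]
Segment 4: SEQ = 13875, len = 504 B, covers [13875, 14378] [LOST]
In-order data received: bytes [11051, 13874] (segments 1..3).
Segment 4 missing -> gap begins at byte 13875.
Cumulative ACK = next expected in-order byte = 11051 + 1190 + 1152 + 482 = 13875

13875


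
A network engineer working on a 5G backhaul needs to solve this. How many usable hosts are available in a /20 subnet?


Given: subnet mask /20
Host bits = 32 - 20 = 12
Total addresses = 2^12 = 4096
Usable hosts = 4096 - 2 (network + broadcast) = 4094

4094


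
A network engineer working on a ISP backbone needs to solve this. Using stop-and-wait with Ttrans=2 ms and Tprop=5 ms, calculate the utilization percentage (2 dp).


Given: Ttrans = 2 ms, Tprop = 5 ms
RTT = 2 * Tprop = 2 * 5 = 10 ms
U = Ttrans / (Ttrans + RTT)
U = 2 / (2 + 10)
U = 2 / 12 = 0.166667
U% = 16.67%

16.67


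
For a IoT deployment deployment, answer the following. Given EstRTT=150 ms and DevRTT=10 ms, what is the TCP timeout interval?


Given: EstRTT = 150 ms, DevRTT = 10 ms
Timeout = EstRTT + 4 * DevRTT
4 * DevRTT = 4 * 10 = 40
Timeout = 150 + 40 = 190 ms

190


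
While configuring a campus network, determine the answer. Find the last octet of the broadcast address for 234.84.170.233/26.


Given: IP = 234.84.170.233, prefix = /26
Host bits = 32 - 26 = 6
Network last octet = 233 AND mask = 192
Host part size = 2^6 - 1 = 63
Broadcast last octet = 192 OR 63 = 255

255


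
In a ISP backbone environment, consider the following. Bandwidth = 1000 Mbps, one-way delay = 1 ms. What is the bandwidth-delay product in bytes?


Given: bandwidth = 1000 Mbps, delay = 1 ms
BDP in bits = 1000 * 10^6 * 1 / 1000
BDP in bits = 1000000
BDP in bytes = 1000000 / 8 = 125000

125000


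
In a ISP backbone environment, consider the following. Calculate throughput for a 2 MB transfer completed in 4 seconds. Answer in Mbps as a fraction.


Given: file = 2 MB, time = 4 s
File in Mb = 2 * 8 = 16 Mb
Throughput = 16 / 4 Mbps
Throughput = 4 Mbps

4


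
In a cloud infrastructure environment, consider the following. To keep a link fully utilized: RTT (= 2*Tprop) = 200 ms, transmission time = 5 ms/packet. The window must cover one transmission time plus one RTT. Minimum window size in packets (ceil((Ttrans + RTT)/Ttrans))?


Given: Ttrans = 5 ms, RTT = 200 ms (= 2 * Tprop, Tprop = 100 ms)
Time until first ACK returns = Ttrans + RTT = 5 + 200 = 205 ms
Need W * Ttrans >= Ttrans + RTT  ->  W >= (Ttrans + RTT) / Ttrans
(Ttrans + RTT) / Ttrans = 205 / 5 = 41
W_min = ceil(41) = 41

41
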